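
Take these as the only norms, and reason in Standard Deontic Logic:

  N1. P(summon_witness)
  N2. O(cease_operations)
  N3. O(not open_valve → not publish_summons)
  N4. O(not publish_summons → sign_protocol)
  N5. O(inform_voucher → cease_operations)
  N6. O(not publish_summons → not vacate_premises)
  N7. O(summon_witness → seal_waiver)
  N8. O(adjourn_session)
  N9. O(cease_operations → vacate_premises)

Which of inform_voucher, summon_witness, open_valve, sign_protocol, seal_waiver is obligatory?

open_valve

Premise 2 states O(cease_operations) outright.
With premise 9, O(cease_operations → vacate_premises), the K-axiom yields O(vacate_premises).
Premise 6 is O(not publish_summons → not vacate_premises); contrapositively O(vacate_premises → publish_summons). Since O(vacate_premises) holds, K gives O(publish_summons).
Premise 3, O(not open_valve → not publish_summons), contraposes to O(publish_summons → open_valve); with O(publish_summons) we get O(open_valve).
So O(open_valve) holds — open_valve is obligatory. None of the other listed options is made obligatory by any chain of premises.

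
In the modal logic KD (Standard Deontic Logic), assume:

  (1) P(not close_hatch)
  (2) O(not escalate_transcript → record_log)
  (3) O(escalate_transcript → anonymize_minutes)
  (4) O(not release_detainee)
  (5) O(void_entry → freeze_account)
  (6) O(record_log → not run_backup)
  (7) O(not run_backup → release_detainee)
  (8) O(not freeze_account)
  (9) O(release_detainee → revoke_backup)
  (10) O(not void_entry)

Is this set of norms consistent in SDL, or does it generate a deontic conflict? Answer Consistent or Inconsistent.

Premise 5 is O(void_entry → freeze_account), but O(void_entry) is not derivable from the premises, so it does not yield O(freeze_account).
So O(freeze_account) is not derivable, and the apparent clash with O(not freeze_account) does not arise.
A world satisfying every obligation exists (e.g. anonymize_minutes=true, close_hatch=false, escalate_transcript=true, freeze_account=false, record_log=false, release_detainee=false, revoke_backup=false, run_backup=true, void_entry=false); no atom is both obligatory and forbidden, so the set is consistent.

Consistent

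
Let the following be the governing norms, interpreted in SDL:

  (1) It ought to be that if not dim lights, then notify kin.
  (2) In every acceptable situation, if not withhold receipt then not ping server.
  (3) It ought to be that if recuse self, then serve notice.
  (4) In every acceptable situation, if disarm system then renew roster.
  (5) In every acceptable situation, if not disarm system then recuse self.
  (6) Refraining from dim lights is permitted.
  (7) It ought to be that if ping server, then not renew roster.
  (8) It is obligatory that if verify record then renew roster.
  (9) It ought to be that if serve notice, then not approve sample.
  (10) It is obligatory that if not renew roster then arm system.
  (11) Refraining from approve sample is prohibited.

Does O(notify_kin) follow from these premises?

No

Premise 1 is O(¬dim_lights → notify_kin), but O(¬dim_lights) is not derivable from the premises (the permission P(¬dim_lights) asserts only ¬O(dim_lights), not O(¬dim_lights)), so it does not yield O(notify_kin).
No other premise forces O(notify_kin). An ideal world satisfying every premise can still have notify_kin false, so O(notify_kin) is not derivable.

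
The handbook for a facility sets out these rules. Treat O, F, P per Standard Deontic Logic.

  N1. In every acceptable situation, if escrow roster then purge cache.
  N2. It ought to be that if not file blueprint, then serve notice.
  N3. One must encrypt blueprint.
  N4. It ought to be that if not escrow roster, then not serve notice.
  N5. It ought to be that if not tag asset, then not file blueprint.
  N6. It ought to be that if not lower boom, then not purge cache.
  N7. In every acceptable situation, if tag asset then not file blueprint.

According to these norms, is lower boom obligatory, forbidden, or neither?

Premises 7 and 5 are O(tag_asset → ¬file_blueprint) and O(¬tag_asset → ¬file_blueprint); every ideal world satisfies tag_asset or ¬tag_asset, so in either case ¬file_blueprint holds — hence O(¬file_blueprint).
Applying K to premise 2 (O(¬file_blueprint → serve_notice)) and O(¬file_blueprint) yields O(serve_notice).
Premise 4, O(¬escrow_roster → ¬serve_notice), contraposes to O(serve_notice → escrow_roster); with O(serve_notice) we get O(escrow_roster).
Premise 1 is O(escrow_roster → purge_cache); since O(escrow_roster), deontic closure gives O(purge_cache).
Premise 6 is O(¬lower_boom → ¬purge_cache); contrapositively O(purge_cache → lower_boom). Since O(purge_cache) holds, K gives O(lower_boom).
Premise 3 does not contribute to this derivation.
Hence lower_boom is obligatory.

Obligatory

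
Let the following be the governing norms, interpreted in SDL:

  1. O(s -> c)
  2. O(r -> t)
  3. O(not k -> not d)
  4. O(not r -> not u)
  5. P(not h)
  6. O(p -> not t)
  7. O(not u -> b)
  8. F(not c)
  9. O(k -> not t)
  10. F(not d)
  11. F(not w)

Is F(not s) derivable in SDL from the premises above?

Premise 1 is O(s -> c); even if O(c) held, inferring O(s) would be affirming the consequent — invalid.
No other premise forces O(s). An ideal world satisfying every premise can still have not s true, so F(not s) is not derivable.

No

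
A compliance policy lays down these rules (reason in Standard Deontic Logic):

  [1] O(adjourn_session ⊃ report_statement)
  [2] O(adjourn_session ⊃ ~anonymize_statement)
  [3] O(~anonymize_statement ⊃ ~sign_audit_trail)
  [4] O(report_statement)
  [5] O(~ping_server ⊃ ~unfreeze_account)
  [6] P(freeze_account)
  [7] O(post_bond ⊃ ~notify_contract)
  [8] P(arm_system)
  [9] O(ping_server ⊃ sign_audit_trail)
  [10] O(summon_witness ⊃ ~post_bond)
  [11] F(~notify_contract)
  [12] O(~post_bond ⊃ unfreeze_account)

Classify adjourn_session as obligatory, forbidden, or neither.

Forbidden

F(~notify_contract) at premise 11 means O(notify_contract).
Premise 7, O(post_bond ⊃ ~notify_contract), contraposes to O(notify_contract ⊃ ~post_bond); with O(notify_contract) we get O(~post_bond).
With premise 12, O(~post_bond ⊃ unfreeze_account), the K-axiom yields O(unfreeze_account).
Premise 5 is O(~ping_server ⊃ ~unfreeze_account); contrapositively O(unfreeze_account ⊃ ping_server). Since O(unfreeze_account) holds, K gives O(ping_server).
Premise 9 is O(ping_server ⊃ sign_audit_trail); since O(ping_server), deontic closure gives O(sign_audit_trail).
Premise 3 is O(~anonymize_statement ⊃ ~sign_audit_trail); contrapositively O(sign_audit_trail ⊃ anonymize_statement). Since O(sign_audit_trail) holds, K gives O(anonymize_statement).
Premise 2, O(adjourn_session ⊃ ~anonymize_statement), contraposes to O(anonymize_statement ⊃ ~adjourn_session); with O(anonymize_statement) we get O(~adjourn_session).
Premises 1, 4, 6, 8, 10 do not contribute to this derivation.
Thus O(~adjourn_session), which is F(adjourn_session): adjourn_session is forbidden.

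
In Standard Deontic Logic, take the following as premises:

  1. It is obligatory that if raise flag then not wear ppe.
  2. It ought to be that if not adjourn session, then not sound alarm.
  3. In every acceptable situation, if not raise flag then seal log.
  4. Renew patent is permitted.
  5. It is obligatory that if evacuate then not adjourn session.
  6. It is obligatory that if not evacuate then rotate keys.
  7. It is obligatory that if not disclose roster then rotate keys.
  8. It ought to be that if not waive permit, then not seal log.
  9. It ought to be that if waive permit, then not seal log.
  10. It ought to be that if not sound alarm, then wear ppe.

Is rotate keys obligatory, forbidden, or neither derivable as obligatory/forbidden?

Premises 8 and 9 cover both cases: O(¬waive_permit → ¬seal_log) and O(waive_permit → ¬seal_log). Since ¬waive_permit ∨ waive_permit is a tautology, O(¬seal_log) follows.
Premise 3, O(¬raise_flag → seal_log), contraposes to O(¬seal_log → raise_flag); with O(¬seal_log) we get O(raise_flag).
Premise 1 is O(raise_flag → ¬wear_ppe); since O(raise_flag), deontic closure gives O(¬wear_ppe).
Premise 10, O(¬sound_alarm → wear_ppe), contraposes to O(¬wear_ppe → sound_alarm); with O(¬wear_ppe) we get O(sound_alarm).
Premise 2 is O(¬adjourn_session → ¬sound_alarm); contrapositively O(sound_alarm → adjourn_session). Since O(sound_alarm) holds, K gives O(adjourn_session).
Premise 5 is O(evacuate → ¬adjourn_session); contrapositively O(adjourn_session → ¬evacuate). Since O(adjourn_session) holds, K gives O(¬evacuate).
From O(¬evacuate) and premise 6, O(¬evacuate → rotate_keys), we obtain O(rotate_keys).
Premises 4, 7 do not contribute to this derivation.
Hence rotate_keys is obligatory.

Obligatory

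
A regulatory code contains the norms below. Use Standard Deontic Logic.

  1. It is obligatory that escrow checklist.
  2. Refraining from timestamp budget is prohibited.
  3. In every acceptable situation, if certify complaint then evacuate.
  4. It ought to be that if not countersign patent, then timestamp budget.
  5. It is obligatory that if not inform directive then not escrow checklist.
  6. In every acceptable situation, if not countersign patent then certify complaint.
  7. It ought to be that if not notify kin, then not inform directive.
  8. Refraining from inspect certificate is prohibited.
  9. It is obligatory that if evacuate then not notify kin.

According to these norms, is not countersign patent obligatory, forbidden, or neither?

Forbidden

Premise 1 states O(escrow_checklist) outright.
The contrapositive of premise 5 (O(¬inform_directive → ¬escrow_checklist)) is O(escrow_checklist → inform_directive), and O(escrow_checklist) is already established, so O(inform_directive).
Premise 7, O(¬notify_kin → ¬inform_directive), contraposes to O(inform_directive → notify_kin); with O(inform_directive) we get O(notify_kin).
Premise 9 is O(evacuate → ¬notify_kin); contrapositively O(notify_kin → ¬evacuate). Since O(notify_kin) holds, K gives O(¬evacuate).
Premise 3, O(certify_complaint → evacuate), contraposes to O(¬evacuate → ¬certify_complaint); with O(¬evacuate) we get O(¬certify_complaint).
Premise 6, O(¬countersign_patent → certify_complaint), contraposes to O(¬certify_complaint → countersign_patent); with O(¬certify_complaint) we get O(countersign_patent).
Premises 2, 4, 8 do not contribute to this derivation.
Thus O(countersign_patent), which is F(¬countersign_patent): ¬countersign_patent is forbidden.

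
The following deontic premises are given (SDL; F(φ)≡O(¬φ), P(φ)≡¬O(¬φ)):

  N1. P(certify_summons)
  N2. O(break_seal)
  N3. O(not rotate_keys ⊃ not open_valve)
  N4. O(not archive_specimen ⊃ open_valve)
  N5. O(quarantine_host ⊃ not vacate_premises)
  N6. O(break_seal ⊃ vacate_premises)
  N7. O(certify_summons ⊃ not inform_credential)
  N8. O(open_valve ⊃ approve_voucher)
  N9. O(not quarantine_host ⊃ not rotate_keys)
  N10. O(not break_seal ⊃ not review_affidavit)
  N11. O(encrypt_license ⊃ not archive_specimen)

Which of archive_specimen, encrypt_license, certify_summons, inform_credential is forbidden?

encrypt_license

From premise 2 we have O(break_seal).
Premise 6 is O(break_seal ⊃ vacate_premises); since O(break_seal), deontic closure gives O(vacate_premises).
Premise 5 is O(quarantine_host ⊃ not vacate_premises); contrapositively O(vacate_premises ⊃ not quarantine_host). Since O(vacate_premises) holds, K gives O(not quarantine_host).
Premise 9 is O(not quarantine_host ⊃ not rotate_keys); since O(not quarantine_host), deontic closure gives O(not rotate_keys).
With premise 3, O(not rotate_keys ⊃ not open_valve), the K-axiom yields O(not open_valve).
Premise 4 is O(not archive_specimen ⊃ open_valve); contrapositively O(not open_valve ⊃ archive_specimen). Since O(not open_valve) holds, K gives O(archive_specimen).
The contrapositive of premise 11 (O(encrypt_license ⊃ not archive_specimen)) is O(archive_specimen ⊃ not encrypt_license), and O(archive_specimen) is already established, so O(not encrypt_license).
So O(not encrypt_license) holds, i.e. encrypt_license is forbidden. None of the other listed options is forbidden under the premises.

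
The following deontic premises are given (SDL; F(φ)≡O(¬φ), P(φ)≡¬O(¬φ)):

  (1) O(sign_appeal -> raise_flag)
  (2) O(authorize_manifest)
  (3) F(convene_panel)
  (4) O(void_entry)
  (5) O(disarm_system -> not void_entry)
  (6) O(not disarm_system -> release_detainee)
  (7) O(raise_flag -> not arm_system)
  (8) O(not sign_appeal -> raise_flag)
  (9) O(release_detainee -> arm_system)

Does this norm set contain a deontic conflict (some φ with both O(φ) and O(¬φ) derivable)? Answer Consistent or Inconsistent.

Premises 1 and 8 are O(sign_appeal -> raise_flag) and O(not sign_appeal -> raise_flag); every ideal world satisfies sign_appeal or not sign_appeal, so in either case raise_flag holds — hence O(raise_flag).
Premise 7 is O(raise_flag -> not arm_system); since O(raise_flag), deontic closure gives O(not arm_system).
Premise 9 is O(release_detainee -> arm_system); contrapositively O(not arm_system -> not release_detainee). Since O(not arm_system) holds, K gives O(not release_detainee).
Premise 6, O(not disarm_system -> release_detainee), contraposes to O(not release_detainee -> disarm_system); with O(not release_detainee) we get O(disarm_system).
With premise 5, O(disarm_system -> not void_entry), the K-axiom yields O(not void_entry).
Yet premise 4 states O(void_entry).
We now have both O(not void_entry) and O(void_entry) — void_entry is simultaneously obligatory and forbidden, violating the D-axiom.

Inconsistent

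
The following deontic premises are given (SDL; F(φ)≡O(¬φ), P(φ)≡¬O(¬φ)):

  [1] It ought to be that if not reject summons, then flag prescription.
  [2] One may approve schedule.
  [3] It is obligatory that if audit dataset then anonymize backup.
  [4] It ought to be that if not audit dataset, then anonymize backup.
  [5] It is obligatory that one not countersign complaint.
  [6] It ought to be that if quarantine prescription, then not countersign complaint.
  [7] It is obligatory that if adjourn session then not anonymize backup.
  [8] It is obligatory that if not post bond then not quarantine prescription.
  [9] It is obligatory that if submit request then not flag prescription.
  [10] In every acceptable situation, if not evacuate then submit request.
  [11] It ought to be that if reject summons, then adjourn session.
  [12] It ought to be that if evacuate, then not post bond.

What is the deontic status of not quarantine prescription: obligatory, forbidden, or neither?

Premises 4 and 3 are O(¬audit_dataset → anonymize_backup) and O(audit_dataset → anonymize_backup); every ideal world satisfies ¬audit_dataset or audit_dataset, so in either case anonymize_backup holds — hence O(anonymize_backup).
Premise 7, O(adjourn_session → ¬anonymize_backup), contraposes to O(anonymize_backup → ¬adjourn_session); with O(anonymize_backup) we get O(¬adjourn_session).
Premise 11 is O(reject_summons → adjourn_session); contrapositively O(¬adjourn_session → ¬reject_summons). Since O(¬adjourn_session) holds, K gives O(¬reject_summons).
With premise 1, O(¬reject_summons → flag_prescription), the K-axiom yields O(flag_prescription).
The contrapositive of premise 9 (O(submit_request → ¬flag_prescription)) is O(flag_prescription → ¬submit_request), and O(flag_prescription) is already established, so O(¬submit_request).
Premise 10 is O(¬evacuate → submit_request); contrapositively O(¬submit_request → evacuate). Since O(¬submit_request) holds, K gives O(evacuate).
From O(evacuate) and premise 12, O(evacuate → ¬post_bond), we obtain O(¬post_bond).
Applying K to premise 8 (O(¬post_bond → ¬quarantine_prescription)) and O(¬post_bond) yields O(¬quarantine_prescription).
Premises 2, 5, 6 do not contribute to this derivation.
Hence ¬quarantine_prescription is obligatory.

Obligatory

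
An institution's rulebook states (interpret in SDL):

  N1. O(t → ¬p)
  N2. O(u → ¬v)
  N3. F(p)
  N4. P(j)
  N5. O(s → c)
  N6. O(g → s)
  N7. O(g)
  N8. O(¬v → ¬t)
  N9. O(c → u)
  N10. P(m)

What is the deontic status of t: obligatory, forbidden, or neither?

Forbidden

Premise 7 gives O(g).
Applying K to premise 6 (O(g → s)) and O(g) yields O(s).
Premise 5 is O(s → c); since O(s), deontic closure gives O(c).
With premise 9, O(c → u), the K-axiom yields O(u).
With premise 2, O(u → ¬v), the K-axiom yields O(¬v).
Premise 8 is O(¬v → ¬t); since O(¬v), deontic closure gives O(¬t).
Premises 1, 3, 4, 10 do not contribute to this derivation.
Thus O(¬t), which is F(t): t is forbidden.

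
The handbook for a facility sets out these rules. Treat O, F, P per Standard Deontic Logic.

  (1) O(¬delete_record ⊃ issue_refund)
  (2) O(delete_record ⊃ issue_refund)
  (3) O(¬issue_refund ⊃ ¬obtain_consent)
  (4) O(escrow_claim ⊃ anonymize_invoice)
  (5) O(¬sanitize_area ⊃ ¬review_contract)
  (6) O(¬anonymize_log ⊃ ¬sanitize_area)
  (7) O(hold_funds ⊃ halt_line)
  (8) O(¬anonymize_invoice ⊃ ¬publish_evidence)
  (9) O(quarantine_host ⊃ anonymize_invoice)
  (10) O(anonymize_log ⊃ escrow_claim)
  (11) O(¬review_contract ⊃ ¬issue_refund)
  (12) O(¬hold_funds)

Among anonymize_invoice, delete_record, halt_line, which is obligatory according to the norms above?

Premises 1 and 2 are O(¬delete_record ⊃ issue_refund) and O(delete_record ⊃ issue_refund); every ideal world satisfies ¬delete_record or delete_record, so in either case issue_refund holds — hence O(issue_refund).
The contrapositive of premise 11 (O(¬review_contract ⊃ ¬issue_refund)) is O(issue_refund ⊃ review_contract), and O(issue_refund) is already established, so O(review_contract).
The contrapositive of premise 5 (O(¬sanitize_area ⊃ ¬review_contract)) is O(review_contract ⊃ sanitize_area), and O(review_contract) is already established, so O(sanitize_area).
The contrapositive of premise 6 (O(¬anonymize_log ⊃ ¬sanitize_area)) is O(sanitize_area ⊃ anonymize_log), and O(sanitize_area) is already established, so O(anonymize_log).
Applying K to premise 10 (O(anonymize_log ⊃ escrow_claim)) and O(anonymize_log) yields O(escrow_claim).
With premise 4, O(escrow_claim ⊃ anonymize_invoice), the K-axiom yields O(anonymize_invoice).
So O(anonymize_invoice) holds — anonymize_invoice is obligatory. None of the other listed options is made obligatory by any chain of premises.

anonymize_invoice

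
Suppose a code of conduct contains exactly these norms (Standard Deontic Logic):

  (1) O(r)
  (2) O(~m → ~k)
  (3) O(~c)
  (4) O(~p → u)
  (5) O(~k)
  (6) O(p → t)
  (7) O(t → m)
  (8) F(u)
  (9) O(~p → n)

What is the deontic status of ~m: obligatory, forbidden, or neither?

Premise 8, F(u), is equivalent to O(~u).
Premise 4, O(~p → u), contraposes to O(~u → p); with O(~u) we get O(p).
Applying K to premise 6 (O(p → t)) and O(p) yields O(t).
From O(t) and premise 7, O(t → m), we obtain O(m).
Premises 1, 2, 3, 5, 9 do not contribute to this derivation.
Thus O(m), which is F(~m): ~m is forbidden.

Forbidden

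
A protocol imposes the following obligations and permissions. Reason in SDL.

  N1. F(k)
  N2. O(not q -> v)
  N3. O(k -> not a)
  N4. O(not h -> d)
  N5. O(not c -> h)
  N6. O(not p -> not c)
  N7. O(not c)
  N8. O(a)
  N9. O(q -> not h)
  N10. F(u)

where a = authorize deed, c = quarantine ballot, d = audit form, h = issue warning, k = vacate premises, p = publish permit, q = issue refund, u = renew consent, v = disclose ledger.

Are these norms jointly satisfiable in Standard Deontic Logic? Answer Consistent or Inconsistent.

Premise 3 is O(k -> not a), but O(k) is not derivable from the premises, so it does not yield O(not a).
So O(not a) is not derivable, and the apparent clash with O(a) does not arise.
A world satisfying every obligation exists (e.g. a=true, c=false, d=false, h=true, k=false, p=false, q=false, u=false, v=true); no atom is both obligatory and forbidden, so the set is consistent.

Consistent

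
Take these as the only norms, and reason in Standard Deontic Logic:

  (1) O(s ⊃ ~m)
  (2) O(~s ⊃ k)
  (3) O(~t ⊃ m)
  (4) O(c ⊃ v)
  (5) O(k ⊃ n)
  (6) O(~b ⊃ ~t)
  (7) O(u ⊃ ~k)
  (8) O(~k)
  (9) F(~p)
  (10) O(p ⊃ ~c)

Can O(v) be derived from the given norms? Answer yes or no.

Premise 4 is O(c ⊃ v), but O(c) is not derivable from the premises, so it does not yield O(v).
No other premise forces O(v). An ideal world satisfying every premise can still have v false, so O(v) is not derivable.

No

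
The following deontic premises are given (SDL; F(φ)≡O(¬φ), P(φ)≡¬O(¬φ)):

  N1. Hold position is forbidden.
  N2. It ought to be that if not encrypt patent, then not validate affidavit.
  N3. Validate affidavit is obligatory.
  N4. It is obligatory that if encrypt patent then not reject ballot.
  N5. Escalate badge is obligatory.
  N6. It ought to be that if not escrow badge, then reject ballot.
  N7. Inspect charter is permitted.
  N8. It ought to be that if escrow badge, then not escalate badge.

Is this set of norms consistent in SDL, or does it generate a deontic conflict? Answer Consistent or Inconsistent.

Premise 5 gives O(escalate_badge).
Premise 8, O(escrow_badge → ¬escalate_badge), contraposes to O(escalate_badge → ¬escrow_badge); with O(escalate_badge) we get O(¬escrow_badge).
With premise 6, O(¬escrow_badge → reject_ballot), the K-axiom yields O(reject_ballot).
The contrapositive of premise 4 (O(encrypt_patent → ¬reject_ballot)) is O(reject_ballot → ¬encrypt_patent), and O(reject_ballot) is already established, so O(¬encrypt_patent).
Premise 2 is O(¬encrypt_patent → ¬validate_affidavit); since O(¬encrypt_patent), deontic closure gives O(¬validate_affidavit).
However, premise 3 gives O(validate_affidavit).
We now have both O(¬validate_affidavit) and O(validate_affidavit) — validate_affidavit is simultaneously obligatory and forbidden, violating the D-axiom.

Inconsistent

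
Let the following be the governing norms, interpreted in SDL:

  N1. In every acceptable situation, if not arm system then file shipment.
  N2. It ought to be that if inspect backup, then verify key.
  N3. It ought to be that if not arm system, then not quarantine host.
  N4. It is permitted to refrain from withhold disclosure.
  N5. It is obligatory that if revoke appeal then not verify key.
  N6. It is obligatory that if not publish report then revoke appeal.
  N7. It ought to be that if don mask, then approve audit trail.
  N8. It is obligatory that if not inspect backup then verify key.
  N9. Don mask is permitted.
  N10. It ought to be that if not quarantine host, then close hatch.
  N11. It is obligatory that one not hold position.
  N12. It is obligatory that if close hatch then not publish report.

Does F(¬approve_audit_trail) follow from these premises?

Premise 7 is O(don_mask → approve_audit_trail), but O(don_mask) is not derivable from the premises (the permission P(don_mask) asserts only ¬O(¬don_mask), not O(don_mask)), so it does not yield O(approve_audit_trail).
No other premise forces O(approve_audit_trail). An ideal world satisfying every premise can still have ¬approve_audit_trail true, so F(¬approve_audit_trail) is not derivable.

No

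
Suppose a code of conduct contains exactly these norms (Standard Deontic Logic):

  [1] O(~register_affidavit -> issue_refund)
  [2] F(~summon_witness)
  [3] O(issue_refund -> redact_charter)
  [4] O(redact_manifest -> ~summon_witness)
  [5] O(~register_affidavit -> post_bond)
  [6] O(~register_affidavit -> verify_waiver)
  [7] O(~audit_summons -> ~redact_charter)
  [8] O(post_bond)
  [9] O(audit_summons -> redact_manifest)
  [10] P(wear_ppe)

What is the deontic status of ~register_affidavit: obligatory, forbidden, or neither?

F(~summon_witness) at premise 2 means O(summon_witness).
Premise 4, O(redact_manifest -> ~summon_witness), contraposes to O(summon_witness -> ~redact_manifest); with O(summon_witness) we get O(~redact_manifest).
Premise 9, O(audit_summons -> redact_manifest), contraposes to O(~redact_manifest -> ~audit_summons); with O(~redact_manifest) we get O(~audit_summons).
Premise 7 is O(~audit_summons -> ~redact_charter); since O(~audit_summons), deontic closure gives O(~redact_charter).
The contrapositive of premise 3 (O(issue_refund -> redact_charter)) is O(~redact_charter -> ~issue_refund), and O(~redact_charter) is already established, so O(~issue_refund).
Premise 1 is O(~register_affidavit -> issue_refund); contrapositively O(~issue_refund -> register_affidavit). Since O(~issue_refund) holds, K gives O(register_affidavit).
Premises 5, 6, 8, 10 do not contribute to this derivation.
Thus O(register_affidavit), which is F(~register_affidavit): ~register_affidavit is forbidden.

Forbidden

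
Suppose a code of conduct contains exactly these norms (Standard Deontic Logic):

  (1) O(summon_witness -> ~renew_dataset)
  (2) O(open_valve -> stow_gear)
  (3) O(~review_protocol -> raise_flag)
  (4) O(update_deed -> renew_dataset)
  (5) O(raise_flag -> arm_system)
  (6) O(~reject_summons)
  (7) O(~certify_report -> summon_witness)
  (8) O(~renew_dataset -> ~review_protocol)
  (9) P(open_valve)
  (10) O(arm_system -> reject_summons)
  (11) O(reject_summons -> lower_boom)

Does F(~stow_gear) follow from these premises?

Premise 2 is O(open_valve -> stow_gear), but O(open_valve) is not derivable from the premises (the permission P(open_valve) asserts only ~O(~open_valve), not O(open_valve)), so it does not yield O(stow_gear).
No other premise forces O(stow_gear). An ideal world satisfying every premise can still have ~stow_gear true, so F(~stow_gear) is not derivable.

No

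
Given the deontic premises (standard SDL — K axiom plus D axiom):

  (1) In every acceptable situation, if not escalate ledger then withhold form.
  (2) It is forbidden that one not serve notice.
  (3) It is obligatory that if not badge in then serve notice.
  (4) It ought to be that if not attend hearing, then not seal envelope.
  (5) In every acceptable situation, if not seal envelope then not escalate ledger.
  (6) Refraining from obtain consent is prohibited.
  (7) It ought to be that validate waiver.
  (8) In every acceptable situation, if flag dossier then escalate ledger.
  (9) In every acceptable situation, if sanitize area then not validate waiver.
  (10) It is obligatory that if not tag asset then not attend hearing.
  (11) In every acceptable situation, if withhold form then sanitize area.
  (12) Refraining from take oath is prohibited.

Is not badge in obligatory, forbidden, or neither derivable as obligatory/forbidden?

Premise 3 is O(¬badge_in → serve_notice); even if O(serve_notice) held, inferring O(¬badge_in) would be affirming the consequent — invalid.
No premise or chain of K-axiom applications forces O(¬badge_in), and none forces O(badge_in). So ¬badge_in is neither obligatory nor forbidden under these norms.

Neither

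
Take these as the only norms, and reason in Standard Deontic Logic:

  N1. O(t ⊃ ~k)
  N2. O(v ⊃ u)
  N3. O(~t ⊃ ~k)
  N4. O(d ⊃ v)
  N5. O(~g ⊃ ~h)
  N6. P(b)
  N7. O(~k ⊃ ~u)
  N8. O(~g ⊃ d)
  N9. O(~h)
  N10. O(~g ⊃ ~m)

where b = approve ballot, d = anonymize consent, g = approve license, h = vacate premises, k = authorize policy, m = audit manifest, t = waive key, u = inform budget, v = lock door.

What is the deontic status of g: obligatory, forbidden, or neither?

Obligatory

By case analysis on ~t: premise 3 gives O(~t ⊃ ~k) and premise 1 gives O(t ⊃ ~k), so O(~k) either way.
From O(~k) and premise 7, O(~k ⊃ ~u), we obtain O(~u).
The contrapositive of premise 2 (O(v ⊃ u)) is O(~u ⊃ ~v), and O(~u) is already established, so O(~v).
Premise 4 is O(d ⊃ v); contrapositively O(~v ⊃ ~d). Since O(~v) holds, K gives O(~d).
The contrapositive of premise 8 (O(~g ⊃ d)) is O(~d ⊃ g), and O(~d) is already established, so O(g).
Premises 5, 6, 9, 10 do not contribute to this derivation.
Hence g is obligatory.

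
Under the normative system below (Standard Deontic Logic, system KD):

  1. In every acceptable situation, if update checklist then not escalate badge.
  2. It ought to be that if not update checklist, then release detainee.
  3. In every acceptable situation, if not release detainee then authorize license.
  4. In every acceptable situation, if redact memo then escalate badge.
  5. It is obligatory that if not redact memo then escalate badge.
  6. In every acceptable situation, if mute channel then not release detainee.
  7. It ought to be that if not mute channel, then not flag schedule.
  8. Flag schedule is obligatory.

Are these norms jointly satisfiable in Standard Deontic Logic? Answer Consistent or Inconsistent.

Inconsistent

By case analysis on ¬redact_memo: premise 5 gives O(¬redact_memo → escalate_badge) and premise 4 gives O(redact_memo → escalate_badge), so O(escalate_badge) either way.
The contrapositive of premise 1 (O(update_checklist → ¬escalate_badge)) is O(escalate_badge → ¬update_checklist), and O(escalate_badge) is already established, so O(¬update_checklist).
With premise 2, O(¬update_checklist → release_detainee), the K-axiom yields O(release_detainee).
The contrapositive of premise 6 (O(mute_channel → ¬release_detainee)) is O(release_detainee → ¬mute_channel), and O(release_detainee) is already established, so O(¬mute_channel).
With premise 7, O(¬mute_channel → ¬flag_schedule), the K-axiom yields O(¬flag_schedule).
However, premise 8 gives O(flag_schedule).
We now have both O(¬flag_schedule) and O(flag_schedule) — flag_schedule is simultaneously obligatory and forbidden, violating the D-axiom.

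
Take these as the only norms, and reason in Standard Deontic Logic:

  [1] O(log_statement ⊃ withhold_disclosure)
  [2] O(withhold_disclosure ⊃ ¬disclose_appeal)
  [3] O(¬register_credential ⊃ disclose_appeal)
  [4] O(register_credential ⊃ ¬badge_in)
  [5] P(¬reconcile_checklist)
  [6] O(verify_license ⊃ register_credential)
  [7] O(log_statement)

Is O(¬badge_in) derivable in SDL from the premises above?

From premise 7 we have O(log_statement).
Premise 1 is O(log_statement ⊃ withhold_disclosure); since O(log_statement), deontic closure gives O(withhold_disclosure).
Premise 2 is O(withhold_disclosure ⊃ ¬disclose_appeal); since O(withhold_disclosure), deontic closure gives O(¬disclose_appeal).
Premise 3, O(¬register_credential ⊃ disclose_appeal), contraposes to O(¬disclose_appeal ⊃ register_credential); with O(¬disclose_appeal) we get O(register_credential).
Premise 4 is O(register_credential ⊃ ¬badge_in); since O(register_credential), deontic closure gives O(¬badge_in).
Premises 5, 6 do not contribute to this derivation.
So O(¬badge_in) follows.

Yes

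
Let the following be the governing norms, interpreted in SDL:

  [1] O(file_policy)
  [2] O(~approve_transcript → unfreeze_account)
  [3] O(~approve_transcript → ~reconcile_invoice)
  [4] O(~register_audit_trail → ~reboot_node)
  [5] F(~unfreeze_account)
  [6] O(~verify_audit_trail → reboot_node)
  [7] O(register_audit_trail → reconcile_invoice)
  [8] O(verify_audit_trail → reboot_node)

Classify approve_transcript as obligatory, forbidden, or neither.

Obligatory

By case analysis on ~verify_audit_trail: premise 6 gives O(~verify_audit_trail → reboot_node) and premise 8 gives O(verify_audit_trail → reboot_node), so O(reboot_node) either way.
The contrapositive of premise 4 (O(~register_audit_trail → ~reboot_node)) is O(reboot_node → register_audit_trail), and O(reboot_node) is already established, so O(register_audit_trail).
With premise 7, O(register_audit_trail → reconcile_invoice), the K-axiom yields O(reconcile_invoice).
The contrapositive of premise 3 (O(~approve_transcript → ~reconcile_invoice)) is O(reconcile_invoice → approve_transcript), and O(reconcile_invoice) is already established, so O(approve_transcript).
Premises 1, 2, 5 do not contribute to this derivation.
Hence approve_transcript is obligatory.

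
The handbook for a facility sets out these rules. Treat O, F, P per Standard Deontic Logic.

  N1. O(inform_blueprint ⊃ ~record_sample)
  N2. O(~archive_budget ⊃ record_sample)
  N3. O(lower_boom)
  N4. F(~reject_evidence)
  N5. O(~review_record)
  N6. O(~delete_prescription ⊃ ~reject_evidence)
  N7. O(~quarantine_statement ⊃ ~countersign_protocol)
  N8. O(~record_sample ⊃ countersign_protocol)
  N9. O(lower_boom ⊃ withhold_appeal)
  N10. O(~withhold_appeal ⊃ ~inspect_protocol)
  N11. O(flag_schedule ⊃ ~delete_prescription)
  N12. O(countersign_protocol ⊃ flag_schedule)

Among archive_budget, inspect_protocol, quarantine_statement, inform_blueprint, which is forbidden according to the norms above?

F(~reject_evidence) at premise 4 means O(reject_evidence).
Premise 6, O(~delete_prescription ⊃ ~reject_evidence), contraposes to O(reject_evidence ⊃ delete_prescription); with O(reject_evidence) we get O(delete_prescription).
The contrapositive of premise 11 (O(flag_schedule ⊃ ~delete_prescription)) is O(delete_prescription ⊃ ~flag_schedule), and O(delete_prescription) is already established, so O(~flag_schedule).
Premise 12, O(countersign_protocol ⊃ flag_schedule), contraposes to O(~flag_schedule ⊃ ~countersign_protocol); with O(~flag_schedule) we get O(~countersign_protocol).
Premise 8, O(~record_sample ⊃ countersign_protocol), contraposes to O(~countersign_protocol ⊃ record_sample); with O(~countersign_protocol) we get O(record_sample).
Premise 1 is O(inform_blueprint ⊃ ~record_sample); contrapositively O(record_sample ⊃ ~inform_blueprint). Since O(record_sample) holds, K gives O(~inform_blueprint).
So O(~inform_blueprint) holds, i.e. inform_blueprint is forbidden. None of the other listed options is forbidden under the premises.

inform_blueprint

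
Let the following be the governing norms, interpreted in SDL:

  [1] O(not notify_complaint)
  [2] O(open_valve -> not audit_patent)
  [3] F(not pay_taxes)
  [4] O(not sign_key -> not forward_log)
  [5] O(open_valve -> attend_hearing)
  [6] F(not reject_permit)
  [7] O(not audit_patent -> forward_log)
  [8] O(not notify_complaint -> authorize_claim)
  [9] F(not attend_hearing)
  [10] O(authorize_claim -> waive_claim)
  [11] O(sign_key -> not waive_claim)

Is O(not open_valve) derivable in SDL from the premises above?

Yes

From premise 1 we have O(not notify_complaint).
Premise 8 is O(not notify_complaint -> authorize_claim); since O(not notify_complaint), deontic closure gives O(authorize_claim).
Premise 10 is O(authorize_claim -> waive_claim); since O(authorize_claim), deontic closure gives O(waive_claim).
The contrapositive of premise 11 (O(sign_key -> not waive_claim)) is O(waive_claim -> not sign_key), and O(waive_claim) is already established, so O(not sign_key).
Applying K to premise 4 (O(not sign_key -> not forward_log)) and O(not sign_key) yields O(not forward_log).
Premise 7, O(not audit_patent -> forward_log), contraposes to O(not forward_log -> audit_patent); with O(not forward_log) we get O(audit_patent).
The contrapositive of premise 2 (O(open_valve -> not audit_patent)) is O(audit_patent -> not open_valve), and O(audit_patent) is already established, so O(not open_valve).
Premises 3, 5, 6, 9 do not contribute to this derivation.
So O(not open_valve) follows.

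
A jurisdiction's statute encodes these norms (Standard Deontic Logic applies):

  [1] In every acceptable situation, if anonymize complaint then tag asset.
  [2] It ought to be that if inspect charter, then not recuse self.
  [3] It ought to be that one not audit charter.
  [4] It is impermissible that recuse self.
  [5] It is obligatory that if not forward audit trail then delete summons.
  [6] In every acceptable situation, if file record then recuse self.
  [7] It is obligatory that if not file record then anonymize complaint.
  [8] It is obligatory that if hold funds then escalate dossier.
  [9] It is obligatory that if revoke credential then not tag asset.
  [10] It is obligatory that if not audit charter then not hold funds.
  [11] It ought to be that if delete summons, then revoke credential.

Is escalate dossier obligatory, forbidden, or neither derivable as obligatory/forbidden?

Premise 8 is O(hold_funds → escalate_dossier), but O(hold_funds) is not derivable from the premises, so it does not yield O(escalate_dossier).
No premise or chain of K-axiom applications forces O(escalate_dossier), and none forces O(¬escalate_dossier). So escalate_dossier is neither obligatory nor forbidden under these norms.

Neither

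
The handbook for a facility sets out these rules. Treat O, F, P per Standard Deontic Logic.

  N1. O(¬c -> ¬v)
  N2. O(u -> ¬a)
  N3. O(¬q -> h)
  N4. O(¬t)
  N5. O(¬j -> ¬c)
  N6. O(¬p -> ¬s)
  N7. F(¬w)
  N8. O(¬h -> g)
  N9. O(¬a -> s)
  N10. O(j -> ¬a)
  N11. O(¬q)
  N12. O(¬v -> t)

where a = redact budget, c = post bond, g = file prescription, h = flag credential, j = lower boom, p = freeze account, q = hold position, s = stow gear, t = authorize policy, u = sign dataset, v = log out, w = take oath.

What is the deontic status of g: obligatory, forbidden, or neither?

Neither

Premise 8 is O(¬h -> g), but O(¬h) is not derivable from the premises, so it does not yield O(g).
No premise or chain of K-axiom applications forces O(g), and none forces O(¬g). So g is neither obligatory nor forbidden under these norms.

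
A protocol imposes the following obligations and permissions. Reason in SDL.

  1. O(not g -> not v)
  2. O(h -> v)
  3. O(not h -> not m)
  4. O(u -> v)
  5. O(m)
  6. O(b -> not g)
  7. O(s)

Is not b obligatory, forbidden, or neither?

Obligatory

Premise 5 gives O(m).
Premise 3 is O(not h -> not m); contrapositively O(m -> h). Since O(m) holds, K gives O(h).
Premise 2 is O(h -> v); since O(h), deontic closure gives O(v).
Premise 1 is O(not g -> not v); contrapositively O(v -> g). Since O(v) holds, K gives O(g).
Premise 6 is O(b -> not g); contrapositively O(g -> not b). Since O(g) holds, K gives O(not b).
Premises 4, 7 do not contribute to this derivation.
Hence not b is obligatory.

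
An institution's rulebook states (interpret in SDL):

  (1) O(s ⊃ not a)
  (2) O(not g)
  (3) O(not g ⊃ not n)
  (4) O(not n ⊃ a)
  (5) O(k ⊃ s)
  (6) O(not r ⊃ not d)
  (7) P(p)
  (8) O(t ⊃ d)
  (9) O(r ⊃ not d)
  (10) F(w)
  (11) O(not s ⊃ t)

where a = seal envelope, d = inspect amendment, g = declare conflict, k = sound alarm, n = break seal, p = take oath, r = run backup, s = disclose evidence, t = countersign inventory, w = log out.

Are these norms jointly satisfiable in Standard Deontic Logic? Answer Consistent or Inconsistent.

Premises 6 and 9 are O(not r ⊃ not d) and O(r ⊃ not d); every ideal world satisfies not r or r, so in either case not d holds — hence O(not d).
The contrapositive of premise 8 (O(t ⊃ d)) is O(not d ⊃ not t), and O(not d) is already established, so O(not t).
The contrapositive of premise 11 (O(not s ⊃ t)) is O(not t ⊃ s), and O(not t) is already established, so O(s).
Applying K to premise 1 (O(s ⊃ not a)) and O(s) yields O(not a).
The contrapositive of premise 4 (O(not n ⊃ a)) is O(not a ⊃ n), and O(not a) is already established, so O(n).
Premise 3, O(not g ⊃ not n), contraposes to O(n ⊃ g); with O(n) we get O(g).
However, premise 2 gives O(not g).
We now have both O(g) and O(not g) — g is simultaneously obligatory and forbidden, violating the D-axiom.

Inconsistent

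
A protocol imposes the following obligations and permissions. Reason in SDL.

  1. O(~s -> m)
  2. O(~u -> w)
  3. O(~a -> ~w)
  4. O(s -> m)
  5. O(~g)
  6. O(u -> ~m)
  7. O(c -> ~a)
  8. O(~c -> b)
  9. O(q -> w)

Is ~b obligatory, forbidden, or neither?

Forbidden

Premises 4 and 1 cover both cases: O(s -> m) and O(~s -> m). Since s ∨ ~s is a tautology, O(m) follows.
Premise 6 is O(u -> ~m); contrapositively O(m -> ~u). Since O(m) holds, K gives O(~u).
With premise 2, O(~u -> w), the K-axiom yields O(w).
Premise 3 is O(~a -> ~w); contrapositively O(w -> a). Since O(w) holds, K gives O(a).
Premise 7, O(c -> ~a), contraposes to O(a -> ~c); with O(a) we get O(~c).
Premise 8 is O(~c -> b); since O(~c), deontic closure gives O(b).
Premises 5, 9 do not contribute to this derivation.
Thus O(b), which is F(~b): ~b is forbidden.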